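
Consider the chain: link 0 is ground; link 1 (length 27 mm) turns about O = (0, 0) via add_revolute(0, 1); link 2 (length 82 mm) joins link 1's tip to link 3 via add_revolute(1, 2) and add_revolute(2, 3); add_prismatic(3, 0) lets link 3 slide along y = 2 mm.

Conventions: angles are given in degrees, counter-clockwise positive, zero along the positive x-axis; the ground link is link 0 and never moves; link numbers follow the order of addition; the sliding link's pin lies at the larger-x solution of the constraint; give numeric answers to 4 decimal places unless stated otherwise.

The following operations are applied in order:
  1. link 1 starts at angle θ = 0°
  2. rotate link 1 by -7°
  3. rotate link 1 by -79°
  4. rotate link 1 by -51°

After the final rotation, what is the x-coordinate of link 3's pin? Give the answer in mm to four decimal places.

geometry: r = 27 mm, L = 82 mm, e = 2 mm; θ starts at 0°
rotate link 1 by -7°: θ ← 0° -7° = -7°
rotate link 1 by -79°: θ ← -7° -79° = -86°
rotate link 1 by -51°: θ ← -86° -51° = -137°
crank pin P = (r cos θ, r sin θ) = (-19.746550, -18.413956)
h = r sin θ − e = -18.413956 − 2 = -20.413956
x = r cos θ + √(L² − h²) = -19.746550 + 79.418325 = 59.671775

59.6718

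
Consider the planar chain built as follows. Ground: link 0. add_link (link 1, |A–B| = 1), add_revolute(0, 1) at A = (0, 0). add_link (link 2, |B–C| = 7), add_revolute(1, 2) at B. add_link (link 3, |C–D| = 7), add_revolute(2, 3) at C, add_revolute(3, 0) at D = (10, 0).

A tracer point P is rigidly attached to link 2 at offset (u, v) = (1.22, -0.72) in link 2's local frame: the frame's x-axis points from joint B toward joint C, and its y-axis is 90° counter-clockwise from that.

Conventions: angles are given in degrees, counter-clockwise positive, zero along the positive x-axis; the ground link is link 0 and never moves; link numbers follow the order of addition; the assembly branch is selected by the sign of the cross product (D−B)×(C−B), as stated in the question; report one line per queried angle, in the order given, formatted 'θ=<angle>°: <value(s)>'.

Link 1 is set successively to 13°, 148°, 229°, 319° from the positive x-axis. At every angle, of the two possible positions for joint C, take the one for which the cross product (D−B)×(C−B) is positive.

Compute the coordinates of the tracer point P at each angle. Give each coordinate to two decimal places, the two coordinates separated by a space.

A=(0,0), D=(10.00,0)
θ=13°: B = A + 1.00·(cos13°, sin13°) = (0.9744, 0.2250)
θ=13°: |BD| = 9.0284
θ=13°: circle(B,7.00) ∩ circle(D,7.00): a=4.5142, h=5.3499
θ=13°:   candidates: C₊=(5.6205,5.4608) cross=48.302; C₋=(5.3539,-5.2358) cross=-48.302
θ=13°:   branch + wants cross > 0 → take C=(5.6205,5.4608) (cross=48.302)
θ=13°: ex = (C−B)/|BC| = (0.6637,0.7480); ey = (-0.7480,0.6637)
θ=13°: P = B + 1.22·ex + -0.72·ey = (2.3227,0.6596)
θ=148°: B = A + 1.00·(cos148°, sin148°) = (-0.8480, 0.5299)
θ=148°: |BD| = 10.8610
θ=148°: circle(B,7.00) ∩ circle(D,7.00): a=5.4305, h=4.4170
θ=148°:   candidates: C₊=(4.7915,4.6767) cross=47.973; C₋=(4.3605,-4.1468) cross=-47.973
θ=148°:   branch + wants cross > 0 → take C=(4.7915,4.6767) (cross=47.973)
θ=148°: ex = (C−B)/|BC| = (0.8056,0.5924); ey = (-0.5924,0.8056)
θ=148°: P = B + 1.22·ex + -0.72·ey = (0.5614,0.6726)
θ=229°: B = A + 1.00·(cos229°, sin229°) = (-0.6561, -0.7547)
θ=229°: |BD| = 10.6828
θ=229°: circle(B,7.00) ∩ circle(D,7.00): a=5.3414, h=4.5243
θ=229°:   candidates: C₊=(4.3523,4.1357) cross=48.332; C₋=(4.9916,-4.8904) cross=-48.332
θ=229°:   branch + wants cross > 0 → take C=(4.3523,4.1357) (cross=48.332)
θ=229°: ex = (C−B)/|BC| = (0.7155,0.6986); ey = (-0.6986,0.7155)
θ=229°: P = B + 1.22·ex + -0.72·ey = (0.7198,-0.4175)
θ=319°: B = A + 1.00·(cos319°, sin319°) = (0.7547, -0.6561)
θ=319°: |BD| = 9.2685
θ=319°: circle(B,7.00) ∩ circle(D,7.00): a=4.6343, h=5.2463
θ=319°:   candidates: C₊=(5.0060,4.9051) cross=48.625; C₋=(5.7487,-5.5612) cross=-48.625
θ=319°:   branch + wants cross > 0 → take C=(5.0060,4.9051) (cross=48.625)
θ=319°: ex = (C−B)/|BC| = (0.6073,0.7945); ey = (-0.7945,0.6073)
θ=319°: P = B + 1.22·ex + -0.72·ey = (2.0677,-0.1241)

θ=13°: 2.32 0.66
θ=148°: 0.56 0.67
θ=229°: 0.72 -0.42
θ=319°: 2.07 -0.12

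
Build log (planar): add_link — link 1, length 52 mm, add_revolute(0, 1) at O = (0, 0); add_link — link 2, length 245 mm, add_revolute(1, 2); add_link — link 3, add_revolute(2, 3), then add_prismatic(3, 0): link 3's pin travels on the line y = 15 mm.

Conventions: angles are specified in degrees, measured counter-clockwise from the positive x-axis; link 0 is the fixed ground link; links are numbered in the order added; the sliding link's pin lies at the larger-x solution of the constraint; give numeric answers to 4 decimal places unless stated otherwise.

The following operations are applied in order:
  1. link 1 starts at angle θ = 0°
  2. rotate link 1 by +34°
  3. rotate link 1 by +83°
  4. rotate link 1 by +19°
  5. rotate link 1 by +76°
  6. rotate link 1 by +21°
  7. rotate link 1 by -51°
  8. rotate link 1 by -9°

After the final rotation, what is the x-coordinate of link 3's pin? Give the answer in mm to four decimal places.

geometry: r = 52 mm, L = 245 mm, e = 15 mm; θ starts at 0°
rotate link 1 by +34°: θ ← 0° +34° = 34°
rotate link 1 by +83°: θ ← 34° +83° = 117°
rotate link 1 by +19°: θ ← 117° +19° = 136°
rotate link 1 by +76°: θ ← 136° +76° = 212°
rotate link 1 by +21°: θ ← 212° +21° = 233°
rotate link 1 by -51°: θ ← 233° -51° = 182°
rotate link 1 by -9°: θ ← 182° -9° = 173°
crank pin P = (r cos θ, r sin θ) = (-51.612400, 6.337206)
h = r sin θ − e = 6.337206 − 15 = -8.662794
x = r cos θ + √(L² − h²) = -51.612400 + 244.846801 = 193.234401

193.2344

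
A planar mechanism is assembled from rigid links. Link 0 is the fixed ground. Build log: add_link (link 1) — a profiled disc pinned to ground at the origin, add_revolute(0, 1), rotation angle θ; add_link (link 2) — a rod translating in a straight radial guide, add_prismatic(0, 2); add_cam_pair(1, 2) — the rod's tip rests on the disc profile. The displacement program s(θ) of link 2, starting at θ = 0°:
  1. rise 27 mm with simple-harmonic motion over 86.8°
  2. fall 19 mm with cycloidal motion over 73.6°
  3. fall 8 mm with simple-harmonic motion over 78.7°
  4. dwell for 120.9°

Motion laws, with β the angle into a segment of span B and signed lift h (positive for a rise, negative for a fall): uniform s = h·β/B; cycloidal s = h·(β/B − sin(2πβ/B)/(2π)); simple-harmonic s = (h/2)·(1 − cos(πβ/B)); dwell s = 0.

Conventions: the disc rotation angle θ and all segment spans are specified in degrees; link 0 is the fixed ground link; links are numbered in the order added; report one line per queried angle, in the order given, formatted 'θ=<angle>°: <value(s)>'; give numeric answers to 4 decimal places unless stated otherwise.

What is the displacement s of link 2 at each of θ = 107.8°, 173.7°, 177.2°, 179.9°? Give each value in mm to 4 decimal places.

seg 1 [0°–86.8°] simple-harmonic, h=27: full span → s += 27 → s = 27.0000
seg 2 [86.8°–160.4°] cycloidal, h=-19: θ=107.8° here. β=21, B=73.6. -19·(0.2853 − sin(2π·0.2853)/(2π)) = -2.4714 → s = 24.5286
seg 2 [86.8°–160.4°] cycloidal, h=-19: full span → s += -19 → s = 8.0000
seg 3 [160.4°–239.1°] simple-harmonic, h=-8: θ=173.7° here. β=13.3, B=78.7. -8/2·(1 − cos(π·0.1690)) = -0.5506 → s = 7.4494
seg 3 [160.4°–239.1°] simple-harmonic, h=-8: θ=177.2° here. β=16.8, B=78.7. -8/2·(1 − cos(π·0.2135)) = -0.8663 → s = 7.1337
seg 3 [160.4°–239.1°] simple-harmonic, h=-8: θ=179.9° here. β=19.5, B=78.7. -8/2·(1 − cos(π·0.2478)) = -1.1519 → s = 6.8481

θ=107.8°: 24.5286
θ=173.7°: 7.4494
θ=177.2°: 7.1337
θ=179.9°: 6.8481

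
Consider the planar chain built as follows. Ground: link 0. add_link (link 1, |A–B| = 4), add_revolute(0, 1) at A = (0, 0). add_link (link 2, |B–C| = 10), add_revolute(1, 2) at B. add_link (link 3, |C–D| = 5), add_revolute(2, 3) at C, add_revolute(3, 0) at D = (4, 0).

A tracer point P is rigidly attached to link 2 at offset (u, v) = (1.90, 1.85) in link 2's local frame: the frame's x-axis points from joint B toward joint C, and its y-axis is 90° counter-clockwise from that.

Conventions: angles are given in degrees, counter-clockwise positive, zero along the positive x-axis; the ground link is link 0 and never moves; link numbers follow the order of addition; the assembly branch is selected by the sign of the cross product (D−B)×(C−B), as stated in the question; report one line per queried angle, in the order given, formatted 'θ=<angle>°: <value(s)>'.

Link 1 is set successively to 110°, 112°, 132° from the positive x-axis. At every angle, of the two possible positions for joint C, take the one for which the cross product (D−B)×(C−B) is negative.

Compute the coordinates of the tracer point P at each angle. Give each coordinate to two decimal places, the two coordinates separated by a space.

A=(0,0), D=(4.00,0)
θ=110°: B = A + 4.00·(cos110°, sin110°) = (-1.3681, 3.7588)
θ=110°: |BD| = 6.5532
θ=110°: circle(B,10.00) ∩ circle(D,5.00): a=8.9990, h=4.3610
θ=110°:   candidates: C₊=(8.5048,2.1695) cross=28.578; C₋=(3.5021,-4.9751) cross=-28.578
θ=110°:   branch - wants cross < 0 → take C=(3.5021,-4.9751) (cross=-28.578)
θ=110°: ex = (C−B)/|BC| = (0.4870,-0.8734); ey = (0.8734,0.4870)
θ=110°: P = B + 1.90·ex + 1.85·ey = (1.1730,3.0003)
θ=112°: B = A + 4.00·(cos112°, sin112°) = (-1.4984, 3.7087)
θ=112°: |BD| = 6.6323
θ=112°: circle(B,10.00) ∩ circle(D,5.00): a=8.9703, h=4.4197
θ=112°:   candidates: C₊=(8.4098,2.3567) cross=29.313; C₋=(3.4668,-4.9715) cross=-29.313
θ=112°:   branch - wants cross < 0 → take C=(3.4668,-4.9715) (cross=-29.313)
θ=112°: ex = (C−B)/|BC| = (0.4965,-0.8680); ey = (0.8680,0.4965)
θ=112°: P = B + 1.90·ex + 1.85·ey = (1.0508,2.9781)
θ=132°: B = A + 4.00·(cos132°, sin132°) = (-2.6765, 2.9726)
θ=132°: |BD| = 7.3084
θ=132°: circle(B,10.00) ∩ circle(D,5.00): a=8.7853, h=4.7769
θ=132°:   candidates: C₊=(7.2922,3.7632) cross=34.911; C₋=(3.4063,-4.9646) cross=-34.911
θ=132°:   branch - wants cross < 0 → take C=(3.4063,-4.9646) (cross=-34.911)
θ=132°: ex = (C−B)/|BC| = (0.6083,-0.7937); ey = (0.7937,0.6083)
θ=132°: P = B + 1.90·ex + 1.85·ey = (-0.0524,2.5898)

θ=110°: 1.17 3.00
θ=112°: 1.05 2.98
θ=132°: -0.05 2.59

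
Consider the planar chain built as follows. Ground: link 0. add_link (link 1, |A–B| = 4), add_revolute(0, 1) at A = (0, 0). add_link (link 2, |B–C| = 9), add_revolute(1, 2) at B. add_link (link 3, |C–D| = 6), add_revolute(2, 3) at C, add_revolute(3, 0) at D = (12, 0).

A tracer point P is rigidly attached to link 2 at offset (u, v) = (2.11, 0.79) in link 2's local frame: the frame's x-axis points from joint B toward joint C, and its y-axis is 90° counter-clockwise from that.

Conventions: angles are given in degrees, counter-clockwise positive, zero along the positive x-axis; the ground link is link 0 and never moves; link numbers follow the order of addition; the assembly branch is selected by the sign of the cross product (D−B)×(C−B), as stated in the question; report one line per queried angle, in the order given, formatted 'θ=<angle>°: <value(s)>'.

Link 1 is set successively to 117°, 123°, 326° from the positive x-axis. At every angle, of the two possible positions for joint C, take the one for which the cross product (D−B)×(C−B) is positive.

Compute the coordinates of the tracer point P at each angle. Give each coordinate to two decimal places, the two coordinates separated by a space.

A=(0,0), D=(12.00,0)
θ=117°: B = A + 4.00·(cos117°, sin117°) = (-1.8160, 3.5640)
θ=117°: |BD| = 14.2683
θ=117°: circle(B,9.00) ∩ circle(D,6.00): a=8.7111, h=2.2622
θ=117°:   candidates: C₊=(7.1840,3.5786) cross=32.278; C₋=(6.0539,-0.8024) cross=-32.278
θ=117°:   branch + wants cross > 0 → take C=(7.1840,3.5786) (cross=32.278)
θ=117°: ex = (C−B)/|BC| = (1.0000,0.0016); ey = (-0.0016,1.0000)
θ=117°: P = B + 2.11·ex + 0.79·ey = (0.2928,4.3574)
θ=123°: B = A + 4.00·(cos123°, sin123°) = (-2.1786, 3.3547)
θ=123°: |BD| = 14.5700
θ=123°: circle(B,9.00) ∩ circle(D,6.00): a=8.8293, h=1.7447
θ=123°:   candidates: C₊=(6.8152,3.0196) cross=25.420; C₋=(6.0118,-0.3760) cross=-25.420
θ=123°:   branch + wants cross > 0 → take C=(6.8152,3.0196) (cross=25.420)
θ=123°: ex = (C−B)/|BC| = (0.9993,-0.0372); ey = (0.0372,0.9993)
θ=123°: P = B + 2.11·ex + 0.79·ey = (-0.0406,4.0656)
θ=326°: B = A + 4.00·(cos326°, sin326°) = (3.3162, -2.2368)
θ=326°: |BD| = 8.9673
θ=326°: circle(B,9.00) ∩ circle(D,6.00): a=6.9928, h=5.6658
θ=326°:   candidates: C₊=(8.6746,4.9942) cross=50.807; C₋=(11.5011,-5.9792) cross=-50.807
θ=326°:   branch + wants cross > 0 → take C=(8.6746,4.9942) (cross=50.807)
θ=326°: ex = (C−B)/|BC| = (0.5954,0.8034); ey = (-0.8034,0.5954)
θ=326°: P = B + 2.11·ex + 0.79·ey = (3.9377,-0.0712)

θ=117°: 0.29 4.36
θ=123°: -0.04 4.07
θ=326°: 3.94 -0.07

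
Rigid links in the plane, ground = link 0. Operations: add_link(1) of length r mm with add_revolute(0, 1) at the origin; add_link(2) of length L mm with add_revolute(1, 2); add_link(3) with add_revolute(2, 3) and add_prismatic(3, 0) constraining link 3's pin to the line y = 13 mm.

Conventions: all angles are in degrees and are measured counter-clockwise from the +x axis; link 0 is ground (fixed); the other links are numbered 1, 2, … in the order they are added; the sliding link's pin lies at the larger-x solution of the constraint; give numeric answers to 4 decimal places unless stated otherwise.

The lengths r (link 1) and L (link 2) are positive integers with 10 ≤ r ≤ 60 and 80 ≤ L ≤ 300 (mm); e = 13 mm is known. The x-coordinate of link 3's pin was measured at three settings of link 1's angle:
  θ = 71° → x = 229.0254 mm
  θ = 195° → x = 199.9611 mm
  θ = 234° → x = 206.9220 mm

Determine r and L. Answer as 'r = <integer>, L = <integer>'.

constraint per measurement: (x − r cos θ)² + (r sin θ − e)² = L²
subtracting the θ₁ and θ₂ equations cancels the r² and L² terms:
r = (x₁² − x₂²) / (2[(x₁cos θ₁ + e sin θ₁) − (x₂cos θ₂ + e sin θ₂)]) = 22.0001 → r = 22
L² = (x₁ − r cos θ₁)² + (r sin θ₁ − e)² = 49284.0086 → L = 222.0000 → L = 222
check at θ₃=234°: x = 206.9220 (printed 206.9220) ✓

r = 22, L = 222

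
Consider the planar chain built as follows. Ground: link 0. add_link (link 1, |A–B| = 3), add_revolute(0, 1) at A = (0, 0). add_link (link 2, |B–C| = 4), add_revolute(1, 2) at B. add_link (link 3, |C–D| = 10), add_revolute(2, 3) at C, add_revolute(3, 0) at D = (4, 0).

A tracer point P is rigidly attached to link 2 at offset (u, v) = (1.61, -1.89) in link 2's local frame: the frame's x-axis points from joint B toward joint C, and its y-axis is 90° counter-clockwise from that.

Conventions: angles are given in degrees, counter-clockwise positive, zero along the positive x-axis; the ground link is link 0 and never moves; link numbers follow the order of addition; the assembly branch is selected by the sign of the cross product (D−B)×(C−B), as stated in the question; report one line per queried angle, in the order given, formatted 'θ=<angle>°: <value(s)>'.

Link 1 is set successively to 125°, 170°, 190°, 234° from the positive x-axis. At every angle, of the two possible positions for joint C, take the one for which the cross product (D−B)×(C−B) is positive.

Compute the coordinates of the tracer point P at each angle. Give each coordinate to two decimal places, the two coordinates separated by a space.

A=(0,0), D=(4.00,0)
θ=125°: B = A + 3.00·(cos125°, sin125°) = (-1.7207, 2.4575)
θ=125°: |BD| = 6.2262
θ=125°: circle(B,4.00) ∩ circle(D,10.00): a=-3.6326, h=1.6747
θ=125°:   candidates: C₊=(-4.3974,5.4299) cross=10.427; C₋=(-5.7194,2.3525) cross=-10.427
θ=125°:   branch + wants cross > 0 → take C=(-4.3974,5.4299) (cross=10.427)
θ=125°: ex = (C−B)/|BC| = (-0.6692,0.7431); ey = (-0.7431,-0.6692)
θ=125°: P = B + 1.61·ex + -1.89·ey = (-1.3936,4.9186)
θ=170°: B = A + 3.00·(cos170°, sin170°) = (-2.9544, 0.5209)
θ=170°: |BD| = 6.9739
θ=170°: circle(B,4.00) ∩ circle(D,10.00): a=-2.5355, h=3.0937
θ=170°:   candidates: C₊=(-5.2517,3.7954) cross=21.575; C₋=(-5.7139,-2.3748) cross=-21.575
θ=170°:   branch + wants cross > 0 → take C=(-5.2517,3.7954) (cross=21.575)
θ=170°: ex = (C−B)/|BC| = (-0.5743,0.8186); ey = (-0.8186,-0.5743)
θ=170°: P = B + 1.61·ex + -1.89·ey = (-2.3319,2.9244)
θ=190°: B = A + 3.00·(cos190°, sin190°) = (-2.9544, -0.5209)
θ=190°: |BD| = 6.9739
θ=190°: circle(B,4.00) ∩ circle(D,10.00): a=-2.5355, h=3.0937
θ=190°:   candidates: C₊=(-5.7139,2.3748) cross=21.575; C₋=(-5.2517,-3.7954) cross=-21.575
θ=190°:   branch + wants cross > 0 → take C=(-5.7139,2.3748) (cross=21.575)
θ=190°: ex = (C−B)/|BC| = (-0.6899,0.7239); ey = (-0.7239,-0.6899)
θ=190°: P = B + 1.61·ex + -1.89·ey = (-2.6969,1.9484)
θ=234°: B = A + 3.00·(cos234°, sin234°) = (-1.7634, -2.4271)
θ=234°: |BD| = 6.2535
θ=234°: circle(B,4.00) ∩ circle(D,10.00): a=-3.5894, h=1.7652
θ=234°:   candidates: C₊=(-5.7565,-2.1933) cross=11.039; C₋=(-4.3863,-5.4470) cross=-11.039
θ=234°:   branch + wants cross > 0 → take C=(-5.7565,-2.1933) (cross=11.039)
θ=234°: ex = (C−B)/|BC| = (-0.9983,0.0584); ey = (-0.0584,-0.9983)
θ=234°: P = B + 1.61·ex + -1.89·ey = (-3.2601,-0.4462)

θ=125°: -1.39 4.92
θ=170°: -2.33 2.92
θ=190°: -2.70 1.95
θ=234°: -3.26 -0.45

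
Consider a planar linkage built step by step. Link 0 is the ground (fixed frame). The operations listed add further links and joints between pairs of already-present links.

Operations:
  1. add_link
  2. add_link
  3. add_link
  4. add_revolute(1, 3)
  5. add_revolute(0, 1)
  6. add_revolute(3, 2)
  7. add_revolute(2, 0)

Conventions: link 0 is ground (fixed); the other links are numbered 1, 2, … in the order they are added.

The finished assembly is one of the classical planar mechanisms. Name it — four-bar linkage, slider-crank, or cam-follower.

links: 4 (incl. ground); joints: 4 revolute, 0 prismatic, 0 higher (cam) pair, forming one closed loop
4 links in a single 4R loop → four-bar linkage

four-bar linkage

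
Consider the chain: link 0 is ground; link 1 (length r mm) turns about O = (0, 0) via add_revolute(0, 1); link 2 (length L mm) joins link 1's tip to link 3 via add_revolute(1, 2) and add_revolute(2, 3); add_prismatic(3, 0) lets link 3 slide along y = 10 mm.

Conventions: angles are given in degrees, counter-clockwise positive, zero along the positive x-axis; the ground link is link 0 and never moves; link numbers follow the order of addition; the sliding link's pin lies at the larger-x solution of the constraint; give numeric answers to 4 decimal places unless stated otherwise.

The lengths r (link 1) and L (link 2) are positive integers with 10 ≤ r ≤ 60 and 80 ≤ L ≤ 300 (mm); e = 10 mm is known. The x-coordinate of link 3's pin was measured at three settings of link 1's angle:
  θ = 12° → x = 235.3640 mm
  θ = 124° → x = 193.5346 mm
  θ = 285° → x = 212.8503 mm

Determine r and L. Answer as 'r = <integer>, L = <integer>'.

constraint per measurement: (x − r cos θ)² + (r sin θ − e)² = L²
subtracting the θ₁ and θ₂ equations cancels the r² and L² terms:
r = (x₁² − x₂²) / (2[(x₁cos θ₁ + e sin θ₁) − (x₂cos θ₂ + e sin θ₂)]) = 27.0000 → r = 27
L² = (x₁ − r cos θ₁)² + (r sin θ₁ − e)² = 43681.0207 → L = 209.0000 → L = 209
check at θ₃=285°: x = 212.8503 (printed 212.8503) ✓

r = 27, L = 209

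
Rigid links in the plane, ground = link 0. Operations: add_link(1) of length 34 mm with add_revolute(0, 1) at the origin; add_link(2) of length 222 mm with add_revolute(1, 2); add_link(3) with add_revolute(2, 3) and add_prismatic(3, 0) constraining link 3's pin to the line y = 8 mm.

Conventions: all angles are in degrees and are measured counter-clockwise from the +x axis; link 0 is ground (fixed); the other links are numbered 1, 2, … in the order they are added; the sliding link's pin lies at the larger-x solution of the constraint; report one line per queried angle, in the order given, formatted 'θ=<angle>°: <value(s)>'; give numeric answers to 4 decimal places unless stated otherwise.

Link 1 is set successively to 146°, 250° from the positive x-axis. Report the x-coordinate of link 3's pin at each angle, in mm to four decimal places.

geometry: r = 34 mm, L = 222 mm, e = 8 mm
θ=146°: crank pin P = (r cos θ, r sin θ) = (-28.187277, 19.012559)
θ=146°: h = r sin θ − e = 19.012559 − 8 = 11.012559
θ=146°: x = r cos θ + √(L² − h²) = -28.187277 + 221.726687 = 193.539409
θ=250°: crank pin P = (r cos θ, r sin θ) = (-11.628685, -31.949549)
θ=250°: h = r sin θ − e = -31.949549 − 8 = -39.949549
θ=250°: x = r cos θ + √(L² − h²) = -11.628685 + 218.375900 = 206.747215

θ=146°: 193.5394
θ=250°: 206.7472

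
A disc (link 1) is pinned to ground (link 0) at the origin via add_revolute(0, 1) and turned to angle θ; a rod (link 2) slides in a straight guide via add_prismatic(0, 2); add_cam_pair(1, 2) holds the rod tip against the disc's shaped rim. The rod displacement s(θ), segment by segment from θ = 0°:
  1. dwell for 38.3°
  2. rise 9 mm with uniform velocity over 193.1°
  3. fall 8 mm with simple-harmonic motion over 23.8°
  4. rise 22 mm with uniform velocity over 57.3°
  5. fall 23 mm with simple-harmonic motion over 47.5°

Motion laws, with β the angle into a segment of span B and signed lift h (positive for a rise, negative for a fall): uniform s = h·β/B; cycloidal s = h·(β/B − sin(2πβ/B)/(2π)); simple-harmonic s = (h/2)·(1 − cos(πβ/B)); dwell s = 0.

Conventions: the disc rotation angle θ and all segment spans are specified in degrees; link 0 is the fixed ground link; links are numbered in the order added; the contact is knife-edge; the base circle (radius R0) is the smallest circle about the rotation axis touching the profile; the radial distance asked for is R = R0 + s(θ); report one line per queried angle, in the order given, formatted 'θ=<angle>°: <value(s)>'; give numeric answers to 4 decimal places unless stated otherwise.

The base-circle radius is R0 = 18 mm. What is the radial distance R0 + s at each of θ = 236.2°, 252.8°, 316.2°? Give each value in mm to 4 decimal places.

segment 1 (0° to 38.3°, dwell): s unchanged at 0.0000
segment 2 (38.3° to 231.4°, uniform, h = 9) is passed completely: s = 0.0000 + (9) = 9.0000
θ = 236.2° falls in segment 3 (231.4° to 255.2°, simple-harmonic, h = -8): β = 236.2 − 231.4 = 4.8°, B = 23.8°; Δs = -8/2·(1 − cos(π·0.2017)) = -0.7764; s = 9.0000 − 0.7764 = 8.2236
θ = 252.8° falls in segment 3 (231.4° to 255.2°, simple-harmonic, h = -8): β = 252.8 − 231.4 = 21.4°, B = 23.8°; Δs = -8/2·(1 − cos(π·0.8992)) = -7.8009; s = 9.0000 − 7.8009 = 1.1991
segment 3 (231.4° to 255.2°, simple-harmonic, h = -8) is passed completely: s = 9.0000 + (-8) = 1.0000
segment 4 (255.2° to 312.5°, uniform, h = 22) is passed completely: s = 1.0000 + (22) = 23.0000
θ = 316.2° falls in segment 5 (312.5° to 360°, simple-harmonic, h = -23): β = 316.2 − 312.5 = 3.7°, B = 47.5°; Δs = -23/2·(1 − cos(π·0.0779)) = -0.3426; s = 23.0000 − 0.3426 = 22.6574
θ=236.2°: R = R0 + s = 18 + 8.2236 = 26.2236
θ=252.8°: R = R0 + s = 18 + 1.1991 = 19.1991
θ=316.2°: R = R0 + s = 18 + 22.6574 = 40.6574

θ=236.2°: 26.2236
θ=252.8°: 19.1991
θ=316.2°: 40.6574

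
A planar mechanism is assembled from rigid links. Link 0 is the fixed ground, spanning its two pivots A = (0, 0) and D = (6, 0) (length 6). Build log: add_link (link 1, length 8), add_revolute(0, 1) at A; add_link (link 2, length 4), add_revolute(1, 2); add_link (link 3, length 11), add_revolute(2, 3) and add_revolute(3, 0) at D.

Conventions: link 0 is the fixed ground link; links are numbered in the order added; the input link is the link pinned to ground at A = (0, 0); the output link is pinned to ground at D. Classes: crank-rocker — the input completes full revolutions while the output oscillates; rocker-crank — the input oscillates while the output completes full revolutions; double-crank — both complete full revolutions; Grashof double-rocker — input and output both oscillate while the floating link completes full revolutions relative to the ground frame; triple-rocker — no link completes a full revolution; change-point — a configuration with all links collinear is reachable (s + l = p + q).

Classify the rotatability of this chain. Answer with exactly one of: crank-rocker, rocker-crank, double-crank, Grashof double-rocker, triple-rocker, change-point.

lengths: ground=6, input=8, coupler=4, output=11
sorted: s=4 (shortest), l=11 (longest), p+q=14
s + l = 15 vs p + q = 14
s + l > p + q → non-Grashof → no link fully rotates → triple-rocker

triple-rocker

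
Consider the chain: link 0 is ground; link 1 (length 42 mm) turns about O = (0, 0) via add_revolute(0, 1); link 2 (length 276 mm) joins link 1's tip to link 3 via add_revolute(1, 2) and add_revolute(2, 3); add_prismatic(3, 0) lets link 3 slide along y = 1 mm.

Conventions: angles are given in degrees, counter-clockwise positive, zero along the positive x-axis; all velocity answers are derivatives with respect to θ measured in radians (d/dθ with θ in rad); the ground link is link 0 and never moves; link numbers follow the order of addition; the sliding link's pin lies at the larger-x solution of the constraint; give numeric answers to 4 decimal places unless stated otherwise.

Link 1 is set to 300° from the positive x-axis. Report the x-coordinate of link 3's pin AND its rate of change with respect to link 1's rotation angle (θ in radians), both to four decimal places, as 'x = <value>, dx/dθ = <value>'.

geometry: r = 42 mm, L = 276 mm, e = 1 mm
crank pin P = (r cos θ, r sin θ) = (21.000000, -36.373067)
h = r sin θ − e = -36.373067 − 1 = -37.373067
x = r cos θ + √(L² − h²) = 21.000000 + 273.457956 = 294.457956
dx/dθ = −r sin θ − h·r cos θ/√(L² − h²) (θ in radians; h = -37.373067) = 39.243104

x = 294.4580, dx/dθ = 39.2431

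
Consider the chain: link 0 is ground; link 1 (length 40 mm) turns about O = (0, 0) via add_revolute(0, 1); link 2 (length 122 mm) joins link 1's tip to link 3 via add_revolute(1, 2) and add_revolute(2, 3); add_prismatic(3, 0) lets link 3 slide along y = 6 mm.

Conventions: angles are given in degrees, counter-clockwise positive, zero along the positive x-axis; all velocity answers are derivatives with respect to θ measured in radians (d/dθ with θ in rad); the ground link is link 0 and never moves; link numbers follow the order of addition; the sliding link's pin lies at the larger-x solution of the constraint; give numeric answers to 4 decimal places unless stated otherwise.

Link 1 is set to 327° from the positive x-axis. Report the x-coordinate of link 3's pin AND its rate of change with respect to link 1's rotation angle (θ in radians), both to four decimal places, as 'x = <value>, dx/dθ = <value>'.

geometry: r = 40 mm, L = 122 mm, e = 6 mm
crank pin P = (r cos θ, r sin θ) = (33.546823, -21.785561)
h = r sin θ − e = -21.785561 − 6 = -27.785561
x = r cos θ + √(L² − h²) = 33.546823 + 118.793782 = 152.340604
dx/dθ = −r sin θ − h·r cos θ/√(L² − h²) (θ in radians; h = -27.785561) = 29.632077

x = 152.3406, dx/dθ = 29.6321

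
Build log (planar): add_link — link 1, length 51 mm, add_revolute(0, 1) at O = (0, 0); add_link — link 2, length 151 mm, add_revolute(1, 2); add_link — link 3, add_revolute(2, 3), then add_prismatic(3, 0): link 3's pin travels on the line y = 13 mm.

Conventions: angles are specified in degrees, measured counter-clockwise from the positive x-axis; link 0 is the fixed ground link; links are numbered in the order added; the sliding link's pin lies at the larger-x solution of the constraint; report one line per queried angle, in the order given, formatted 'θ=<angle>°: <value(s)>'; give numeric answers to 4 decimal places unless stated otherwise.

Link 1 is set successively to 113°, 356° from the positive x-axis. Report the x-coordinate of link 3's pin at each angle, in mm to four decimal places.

geometry: r = 51 mm, L = 151 mm, e = 13 mm
θ=113°: crank pin P = (r cos θ, r sin θ) = (-19.927288, 46.945748)
θ=113°: h = r sin θ − e = 46.945748 − 13 = 33.945748
θ=113°: x = r cos θ + √(L² − h²) = -19.927288 + 147.134925 = 127.207638
θ=356°: crank pin P = (r cos θ, r sin θ) = (50.875767, -3.557580)
θ=356°: h = r sin θ − e = -3.557580 − 13 = -16.557580
θ=356°: x = r cos θ + √(L² − h²) = 50.875767 + 150.089462 = 200.965228

θ=113°: 127.2076
θ=356°: 200.9652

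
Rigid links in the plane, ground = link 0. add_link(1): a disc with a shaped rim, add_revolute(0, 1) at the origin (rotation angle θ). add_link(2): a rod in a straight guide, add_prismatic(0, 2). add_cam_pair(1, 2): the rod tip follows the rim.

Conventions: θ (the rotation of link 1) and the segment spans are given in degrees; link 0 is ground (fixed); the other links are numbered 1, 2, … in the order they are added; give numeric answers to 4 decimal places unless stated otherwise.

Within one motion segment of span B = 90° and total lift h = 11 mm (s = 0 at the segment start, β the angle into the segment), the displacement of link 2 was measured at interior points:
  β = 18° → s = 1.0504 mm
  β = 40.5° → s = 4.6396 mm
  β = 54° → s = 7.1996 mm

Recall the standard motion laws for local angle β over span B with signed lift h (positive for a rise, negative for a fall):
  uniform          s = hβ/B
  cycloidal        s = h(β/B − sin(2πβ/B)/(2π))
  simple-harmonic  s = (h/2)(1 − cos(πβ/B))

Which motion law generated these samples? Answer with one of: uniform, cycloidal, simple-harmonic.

candidates at β/B = r: uniform s = h·r (linear in β); cycloidal s = h·(r − sin(2πr)/(2π)); simple-harmonic s = (h/2)(1 − cos(πr))
β=18°: printed 1.0504 | uniform 2.2000, cycloidal 0.5350, simple-harmonic 1.0504
β=40.5°: printed 4.6396 | uniform 4.9500, cycloidal 4.4090, simple-harmonic 4.6396
β=54°: printed 7.1996 | uniform 6.6000, cycloidal 7.6290, simple-harmonic 7.1996
only one law matches every sample → simple-harmonic

simple-harmonic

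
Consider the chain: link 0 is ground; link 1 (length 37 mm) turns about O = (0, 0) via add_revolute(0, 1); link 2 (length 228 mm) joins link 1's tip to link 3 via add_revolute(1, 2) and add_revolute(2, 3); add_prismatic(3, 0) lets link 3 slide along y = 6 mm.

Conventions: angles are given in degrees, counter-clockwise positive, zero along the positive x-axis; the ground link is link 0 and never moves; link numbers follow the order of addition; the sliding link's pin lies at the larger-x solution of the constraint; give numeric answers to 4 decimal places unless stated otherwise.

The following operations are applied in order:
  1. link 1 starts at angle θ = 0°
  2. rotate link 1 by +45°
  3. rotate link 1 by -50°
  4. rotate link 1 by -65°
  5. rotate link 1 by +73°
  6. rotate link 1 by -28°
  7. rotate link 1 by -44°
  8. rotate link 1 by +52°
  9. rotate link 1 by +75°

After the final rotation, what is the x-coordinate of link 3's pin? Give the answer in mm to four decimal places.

geometry: r = 37 mm, L = 228 mm, e = 6 mm; θ starts at 0°
rotate link 1 by +45°: θ ← 0° +45° = 45°
rotate link 1 by -50°: θ ← 45° -50° = -5°
rotate link 1 by -65°: θ ← -5° -65° = -70°
rotate link 1 by +73°: θ ← -70° +73° = 3°
rotate link 1 by -28°: θ ← 3° -28° = -25°
rotate link 1 by -44°: θ ← -25° -44° = -69°
rotate link 1 by +52°: θ ← -69° +52° = -17°
rotate link 1 by +75°: θ ← -17° +75° = 58°
crank pin P = (r cos θ, r sin θ) = (19.607013, 31.377780)
h = r sin θ − e = 31.377780 − 6 = 25.377780
x = r cos θ + √(L² − h²) = 19.607013 + 226.583248 = 246.190261

246.1903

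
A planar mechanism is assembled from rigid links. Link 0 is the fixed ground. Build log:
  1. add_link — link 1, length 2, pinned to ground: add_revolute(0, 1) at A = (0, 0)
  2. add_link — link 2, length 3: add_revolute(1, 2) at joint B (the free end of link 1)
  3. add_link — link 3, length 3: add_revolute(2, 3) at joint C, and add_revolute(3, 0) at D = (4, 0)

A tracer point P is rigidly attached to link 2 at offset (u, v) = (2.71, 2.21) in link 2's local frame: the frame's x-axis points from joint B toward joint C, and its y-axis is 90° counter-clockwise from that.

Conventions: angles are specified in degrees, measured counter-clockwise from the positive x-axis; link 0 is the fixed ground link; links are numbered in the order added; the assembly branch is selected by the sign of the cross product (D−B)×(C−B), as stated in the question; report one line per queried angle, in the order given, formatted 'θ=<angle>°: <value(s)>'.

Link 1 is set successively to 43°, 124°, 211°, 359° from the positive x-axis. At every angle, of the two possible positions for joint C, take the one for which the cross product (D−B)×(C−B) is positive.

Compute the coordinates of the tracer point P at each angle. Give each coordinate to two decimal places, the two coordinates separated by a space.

A=(0,0), D=(4.00,0)
θ=43°: B = A + 2.00·(cos43°, sin43°) = (1.4627, 1.3640)
θ=43°: |BD| = 2.8807
θ=43°: circle(B,3.00) ∩ circle(D,3.00): a=1.4403, h=2.6316
θ=43°:   candidates: C₊=(3.9774,2.9999) cross=7.581; C₋=(1.4853,-1.6359) cross=-7.581
θ=43°:   branch + wants cross > 0 → take C=(3.9774,2.9999) (cross=7.581)
θ=43°: ex = (C−B)/|BC| = (0.8382,0.5453); ey = (-0.5453,0.8382)
θ=43°: P = B + 2.71·ex + 2.21·ey = (2.5292,4.6943)
θ=124°: B = A + 2.00·(cos124°, sin124°) = (-1.1184, 1.6581)
θ=124°: |BD| = 5.3802
θ=124°: circle(B,3.00) ∩ circle(D,3.00): a=2.6901, h=1.3279
θ=124°:   candidates: C₊=(1.8500,2.0923) cross=7.144; C₋=(1.0316,-0.4342) cross=-7.144
θ=124°:   branch + wants cross > 0 → take C=(1.8500,2.0923) (cross=7.144)
θ=124°: ex = (C−B)/|BC| = (0.9895,0.1447); ey = (-0.1447,0.9895)
θ=124°: P = B + 2.71·ex + 2.21·ey = (1.2432,4.2370)
θ=211°: B = A + 2.00·(cos211°, sin211°) = (-1.7143, -1.0301)
θ=211°: |BD| = 5.8064
θ=211°: circle(B,3.00) ∩ circle(D,3.00): a=2.9032, h=0.7559
θ=211°:   candidates: C₊=(1.0087,0.2288) cross=4.389; C₋=(1.2769,-1.2589) cross=-4.389
θ=211°:   branch + wants cross > 0 → take C=(1.0087,0.2288) (cross=4.389)
θ=211°: ex = (C−B)/|BC| = (0.9077,0.4196); ey = (-0.4196,0.9077)
θ=211°: P = B + 2.71·ex + 2.21·ey = (-0.1819,2.1131)
θ=359°: B = A + 2.00·(cos359°, sin359°) = (1.9997, -0.0349)
θ=359°: |BD| = 2.0006
θ=359°: circle(B,3.00) ∩ circle(D,3.00): a=1.0003, h=2.8283
θ=359°:   candidates: C₊=(2.9505,2.8104) cross=5.658; C₋=(3.0492,-2.8453) cross=-5.658
θ=359°:   branch + wants cross > 0 → take C=(2.9505,2.8104) (cross=5.658)
θ=359°: ex = (C−B)/|BC| = (0.3169,0.9484); ey = (-0.9484,0.3169)
θ=359°: P = B + 2.71·ex + 2.21·ey = (0.7625,3.2358)

θ=43°: 2.53 4.69
θ=124°: 1.24 4.24
θ=211°: -0.18 2.11
θ=359°: 0.76 3.24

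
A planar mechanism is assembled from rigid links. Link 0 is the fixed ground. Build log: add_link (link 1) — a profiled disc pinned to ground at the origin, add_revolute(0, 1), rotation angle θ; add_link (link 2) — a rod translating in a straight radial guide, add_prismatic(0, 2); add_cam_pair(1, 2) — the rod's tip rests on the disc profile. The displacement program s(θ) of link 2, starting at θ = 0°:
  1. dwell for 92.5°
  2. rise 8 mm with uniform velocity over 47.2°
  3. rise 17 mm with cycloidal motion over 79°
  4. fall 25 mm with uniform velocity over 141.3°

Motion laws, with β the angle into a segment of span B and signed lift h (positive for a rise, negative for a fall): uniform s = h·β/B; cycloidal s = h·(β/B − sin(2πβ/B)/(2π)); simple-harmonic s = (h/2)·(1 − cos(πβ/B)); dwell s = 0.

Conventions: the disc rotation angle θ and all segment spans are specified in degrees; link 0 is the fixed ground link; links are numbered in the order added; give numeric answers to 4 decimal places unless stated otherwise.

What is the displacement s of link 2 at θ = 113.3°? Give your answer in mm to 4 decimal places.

seg 1 [0°–92.5°] dwell: s stays 0.0000
seg 2 [92.5°–139.7°] uniform, h=8: θ=113.3° here. β=20.8, B=47.2. 8·20.8/47.2 = 3.5254 → s = 3.5254

3.5254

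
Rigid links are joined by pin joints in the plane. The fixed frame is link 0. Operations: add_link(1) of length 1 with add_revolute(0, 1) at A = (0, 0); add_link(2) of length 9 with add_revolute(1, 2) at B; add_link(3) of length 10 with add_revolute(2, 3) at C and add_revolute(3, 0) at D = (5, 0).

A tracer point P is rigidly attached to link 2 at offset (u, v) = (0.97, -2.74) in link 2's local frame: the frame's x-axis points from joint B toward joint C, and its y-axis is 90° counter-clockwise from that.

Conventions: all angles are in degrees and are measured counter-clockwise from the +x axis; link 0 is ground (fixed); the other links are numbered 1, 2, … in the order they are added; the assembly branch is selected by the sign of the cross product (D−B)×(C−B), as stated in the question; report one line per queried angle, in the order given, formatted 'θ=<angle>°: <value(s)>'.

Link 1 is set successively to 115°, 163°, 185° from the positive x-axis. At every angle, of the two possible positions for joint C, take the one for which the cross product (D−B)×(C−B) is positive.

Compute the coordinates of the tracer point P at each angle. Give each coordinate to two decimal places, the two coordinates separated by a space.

A=(0,0), D=(5.00,0)
θ=115°: B = A + 1.00·(cos115°, sin115°) = (-0.4226, 0.9063)
θ=115°: |BD| = 5.4978
θ=115°: circle(B,9.00) ∩ circle(D,10.00): a=1.0210, h=8.9419
θ=115°:   candidates: C₊=(2.0584,9.5576) cross=49.161; C₋=(-0.8897,-8.0816) cross=-49.161
θ=115°:   branch + wants cross > 0 → take C=(2.0584,9.5576) (cross=49.161)
θ=115°: ex = (C−B)/|BC| = (0.2757,0.9613); ey = (-0.9613,0.2757)
θ=115°: P = B + 0.97·ex + -2.74·ey = (2.4786,1.0834)
θ=163°: B = A + 1.00·(cos163°, sin163°) = (-0.9563, 0.2924)
θ=163°: |BD| = 5.9635
θ=163°: circle(B,9.00) ∩ circle(D,10.00): a=1.3887, h=8.8922
θ=163°:   candidates: C₊=(0.8667,9.1058) cross=53.029; C₋=(-0.0052,-8.6572) cross=-53.029
θ=163°:   branch + wants cross > 0 → take C=(0.8667,9.1058) (cross=53.029)
θ=163°: ex = (C−B)/|BC| = (0.2026,0.9793); ey = (-0.9793,0.2026)
θ=163°: P = B + 0.97·ex + -2.74·ey = (1.9234,0.6873)
θ=185°: B = A + 1.00·(cos185°, sin185°) = (-0.9962, -0.0872)
θ=185°: |BD| = 5.9968
θ=185°: circle(B,9.00) ∩ circle(D,10.00): a=1.4142, h=8.8882
θ=185°:   candidates: C₊=(0.2887,8.8206) cross=53.301; C₋=(0.5471,-8.9539) cross=-53.301
θ=185°:   branch + wants cross > 0 → take C=(0.2887,8.8206) (cross=53.301)
θ=185°: ex = (C−B)/|BC| = (0.1428,0.9898); ey = (-0.9898,0.1428)
θ=185°: P = B + 0.97·ex + -2.74·ey = (1.8542,0.4817)

θ=115°: 2.48 1.08
θ=163°: 1.92 0.69
θ=185°: 1.85 0.48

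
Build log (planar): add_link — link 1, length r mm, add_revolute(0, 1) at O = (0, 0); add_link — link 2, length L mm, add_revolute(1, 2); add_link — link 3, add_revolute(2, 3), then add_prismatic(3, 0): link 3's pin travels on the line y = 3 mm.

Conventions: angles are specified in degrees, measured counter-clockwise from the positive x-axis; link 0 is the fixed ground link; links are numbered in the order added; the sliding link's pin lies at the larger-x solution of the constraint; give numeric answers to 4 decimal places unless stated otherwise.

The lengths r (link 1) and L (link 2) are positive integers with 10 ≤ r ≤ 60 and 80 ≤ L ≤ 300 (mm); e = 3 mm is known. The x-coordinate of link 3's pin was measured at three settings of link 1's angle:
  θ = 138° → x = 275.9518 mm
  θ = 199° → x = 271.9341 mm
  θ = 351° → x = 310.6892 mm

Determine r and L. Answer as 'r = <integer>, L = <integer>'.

constraint per measurement: (x − r cos θ)² + (r sin θ − e)² = L²
subtracting the θ₁ and θ₂ equations cancels the r² and L² terms:
r = (x₁² − x₂²) / (2[(x₁cos θ₁ + e sin θ₁) − (x₂cos θ₂ + e sin θ₂)]) = 20.0001 → r = 20
L² = (x₁ − r cos θ₁)² + (r sin θ₁ − e)² = 84680.9863 → L = 291.0000 → L = 291
check at θ₃=351°: x = 310.6892 (printed 310.6892) ✓

r = 20, L = 291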